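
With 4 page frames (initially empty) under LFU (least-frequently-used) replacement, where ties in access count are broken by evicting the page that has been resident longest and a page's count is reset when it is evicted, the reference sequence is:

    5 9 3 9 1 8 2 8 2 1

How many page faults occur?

5 -> fault, frames (5)
9 -> fault, frames (5 9)
3 -> fault, frames (5 9 3)
9 -> hit
1 -> fault, frames (5 9 3 1)
8 -> fault, evict 5, frames (9 3 1 8)
2 -> fault, evict 3, frames (9 1 8 2)
8 -> hit
2 -> hit
1 -> hit
Page faults: 6.

6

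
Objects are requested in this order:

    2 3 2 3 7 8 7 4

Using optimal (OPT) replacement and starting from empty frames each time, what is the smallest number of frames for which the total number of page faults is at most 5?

2

f=1: 8 faults
f=2: 5 faults
f=3: 5 faults
f=4: 5 faults
f=5: 5 faults
Smallest f with faults ≤ 5 is 2.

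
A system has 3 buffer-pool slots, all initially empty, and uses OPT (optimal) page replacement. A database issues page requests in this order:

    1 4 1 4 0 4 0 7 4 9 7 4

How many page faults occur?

5

1 → fault, frames (1)
4 → fault, frames (1 4)
1 → hit
4 → hit
0 → fault, frames (1 4 0)
4 → hit
0 → hit
7 → fault, evict 0, frames (1 4 7)
4 → hit
9 → fault, evict 1, frames (4 7 9)
7 → hit
4 → hit
Page faults: 5.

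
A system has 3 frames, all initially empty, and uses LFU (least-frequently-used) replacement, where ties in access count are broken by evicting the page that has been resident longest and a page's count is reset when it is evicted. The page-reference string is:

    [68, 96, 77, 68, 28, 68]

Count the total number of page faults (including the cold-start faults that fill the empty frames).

4

68: fault, frames (68)
96: fault, frames (68 96)
77: fault, frames (68 96 77)
68: hit
28: fault, evict 96, frames (68 77 28)
68: hit
Page faults: 4.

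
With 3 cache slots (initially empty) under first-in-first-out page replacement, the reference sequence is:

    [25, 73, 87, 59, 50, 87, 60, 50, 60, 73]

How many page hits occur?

3

25 → miss, frames {25}
73 → miss, frames {25,73}
87 → miss, frames {25,73,87}
59 → miss, evict 25, frames {73,87,59}
50 → miss, evict 73, frames {87,59,50}
87 → hit
60 → miss, evict 87, frames {59,50,60}
50 → hit
60 → hit
73 → miss, evict 59, frames {50,60,73}
Hits: 3.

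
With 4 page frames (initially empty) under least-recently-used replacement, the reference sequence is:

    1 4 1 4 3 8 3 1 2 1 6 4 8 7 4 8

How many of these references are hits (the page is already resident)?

7

1: miss, frames [1]
4: miss, frames [1, 4]
1: hit
4: hit
3: miss, frames [1, 4, 3]
8: miss, frames [1, 4, 3, 8]
3: hit
1: hit
2: miss, evict 4, frames [8, 3, 1, 2]
1: hit
6: miss, evict 8, frames [3, 2, 1, 6]
4: miss, evict 3, frames [2, 1, 6, 4]
8: miss, evict 2, frames [1, 6, 4, 8]
7: miss, evict 1, frames [6, 4, 8, 7]
4: hit
8: hit
Hits: 7.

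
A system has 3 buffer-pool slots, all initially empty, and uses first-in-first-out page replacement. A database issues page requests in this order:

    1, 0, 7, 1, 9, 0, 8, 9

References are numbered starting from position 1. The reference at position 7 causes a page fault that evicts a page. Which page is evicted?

pos 1: 1: fault, frames (1)
pos 2: 0: fault, frames (1 0)
pos 3: 7: fault, frames (1 0 7)
pos 4: 1: hit
pos 5: 9: fault, evict 1, frames (0 7 9)
pos 6: 0: hit
pos 7: 8: fault, evict 0, frames (7 9 8)
At position 7, page 0 is evicted.

0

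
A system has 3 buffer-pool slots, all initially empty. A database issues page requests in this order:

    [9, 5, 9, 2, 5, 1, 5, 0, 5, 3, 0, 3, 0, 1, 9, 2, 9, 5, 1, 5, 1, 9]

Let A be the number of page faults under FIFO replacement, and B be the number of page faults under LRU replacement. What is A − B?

Under FIFO: F F . F . F . F F F . . . F F F . F F . . F → 13 faults.
Under LRU: F F . F . F . F . F . . . F F F . F F . . . → 11 faults.
A − B = 13 − 11 = 2.

2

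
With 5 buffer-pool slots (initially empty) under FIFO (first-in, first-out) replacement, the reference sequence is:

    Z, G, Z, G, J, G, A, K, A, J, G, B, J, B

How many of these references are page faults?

6

Z: miss, frames (Z)
G: miss, frames (Z G)
Z: hit
G: hit
J: miss, frames (Z G J)
G: hit
A: miss, frames (Z G J A)
K: miss, frames (Z G J A K)
A: hit
J: hit
G: hit
B: miss, evict Z, frames (G J A K B)
J: hit
B: hit
Page faults: 6.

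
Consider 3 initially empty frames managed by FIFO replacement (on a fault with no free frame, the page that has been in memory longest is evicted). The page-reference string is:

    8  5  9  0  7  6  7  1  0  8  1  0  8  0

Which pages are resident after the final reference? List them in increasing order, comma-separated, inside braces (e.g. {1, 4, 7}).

{0, 1, 8}

8 -> miss, frames (8)
5 -> miss, frames (8 5)
9 -> miss, frames (8 5 9)
0 -> miss, evict 8, frames (5 9 0)
7 -> miss, evict 5, frames (9 0 7)
6 -> miss, evict 9, frames (0 7 6)
7 -> hit
1 -> miss, evict 0, frames (7 6 1)
0 -> miss, evict 7, frames (6 1 0)
8 -> miss, evict 6, frames (1 0 8)
1 -> hit
0 -> hit
8 -> hit
0 -> hit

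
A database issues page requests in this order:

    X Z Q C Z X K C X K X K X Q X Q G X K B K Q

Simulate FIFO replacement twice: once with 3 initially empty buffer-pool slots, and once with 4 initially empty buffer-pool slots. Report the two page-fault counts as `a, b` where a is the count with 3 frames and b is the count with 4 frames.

12, 9

3 frames: F F F F . F F . . . . . . F . . F F F F . F → 12 faults.
4 frames: F F F F . . F . F . . . . . . . F . . F . F → 9 faults.
9 < 12: adding a frame reduced faults, as is typical.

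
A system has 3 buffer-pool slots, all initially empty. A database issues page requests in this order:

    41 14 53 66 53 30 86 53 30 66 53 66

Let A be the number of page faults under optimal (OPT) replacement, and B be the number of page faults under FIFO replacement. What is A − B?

Under OPT: F F F F . F F . . F . . → 7 faults.
Under FIFO: F F F F . F F F . F . . → 8 faults.
A − B = 7 − 8 = -1.

-1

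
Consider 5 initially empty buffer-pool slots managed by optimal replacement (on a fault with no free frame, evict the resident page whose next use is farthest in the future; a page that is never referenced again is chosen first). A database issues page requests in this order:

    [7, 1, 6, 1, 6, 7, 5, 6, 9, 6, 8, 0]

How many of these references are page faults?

7 -> miss, frames [7]
1 -> miss, frames [7, 1]
6 -> miss, frames [7, 1, 6]
1 -> hit
6 -> hit
7 -> hit
5 -> miss, frames [7, 1, 6, 5]
6 -> hit
9 -> miss, frames [7, 1, 6, 5, 9]
6 -> hit
8 -> miss, evict 9, frames [7, 1, 6, 5, 8]
0 -> miss, evict 8, frames [7, 1, 6, 5, 0]
Page faults: 7.

7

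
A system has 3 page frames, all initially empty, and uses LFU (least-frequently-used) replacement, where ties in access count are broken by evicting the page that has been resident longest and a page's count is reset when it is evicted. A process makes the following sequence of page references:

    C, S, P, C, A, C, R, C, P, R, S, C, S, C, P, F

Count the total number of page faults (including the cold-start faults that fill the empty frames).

9

C → miss, frames [C]
S → miss, frames [C, S]
P → miss, frames [C, S, P]
C → hit
A → miss, evict S, frames [C, P, A]
C → hit
R → miss, evict P, frames [C, A, R]
C → hit
P → miss, evict A, frames [C, R, P]
R → hit
S → miss, evict P, frames [C, R, S]
C → hit
S → hit
C → hit
P → miss, evict R, frames [C, S, P]
F → miss, evict P, frames [C, S, F]
Page faults: 9.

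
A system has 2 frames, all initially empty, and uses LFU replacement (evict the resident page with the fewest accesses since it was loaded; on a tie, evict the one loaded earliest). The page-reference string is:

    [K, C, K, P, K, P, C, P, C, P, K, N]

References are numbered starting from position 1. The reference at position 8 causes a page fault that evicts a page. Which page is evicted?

C

pos 1: K -> fault, frames (K)
pos 2: C -> fault, frames (K C)
pos 3: K -> hit
pos 4: P -> fault, evict C, frames (K P)
pos 5: K -> hit
pos 6: P -> hit
pos 7: C -> fault, evict P, frames (K C)
pos 8: P -> fault, evict C, frames (K P)
At position 8, page C is evicted.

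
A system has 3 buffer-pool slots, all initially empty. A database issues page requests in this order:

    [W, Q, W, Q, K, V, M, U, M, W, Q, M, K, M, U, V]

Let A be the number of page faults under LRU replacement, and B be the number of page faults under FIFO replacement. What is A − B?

-1

Under LRU: F F . . F F F F . F F . F . F F → 11 faults.
Under FIFO: F F . . F F F F . F F F F . F F → 12 faults.
A − B = 11 − 12 = -1.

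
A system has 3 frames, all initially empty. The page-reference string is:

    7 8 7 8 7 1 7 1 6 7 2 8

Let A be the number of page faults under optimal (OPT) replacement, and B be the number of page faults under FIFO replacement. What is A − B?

Under OPT: F F . . . F . . F . F . → 5 faults.
Under FIFO: F F . . . F . . F F F F → 7 faults.
A − B = 5 − 7 = -2.

-2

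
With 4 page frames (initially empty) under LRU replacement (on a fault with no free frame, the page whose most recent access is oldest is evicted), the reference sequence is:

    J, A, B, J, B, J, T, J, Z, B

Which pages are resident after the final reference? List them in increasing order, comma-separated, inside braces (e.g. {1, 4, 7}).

{B, J, T, Z}

J -> fault, frames (J)
A -> fault, frames (J A)
B -> fault, frames (J A B)
J -> hit
B -> hit
J -> hit
T -> fault, frames (A B J T)
J -> hit
Z -> fault, evict A, frames (B T J Z)
B -> hit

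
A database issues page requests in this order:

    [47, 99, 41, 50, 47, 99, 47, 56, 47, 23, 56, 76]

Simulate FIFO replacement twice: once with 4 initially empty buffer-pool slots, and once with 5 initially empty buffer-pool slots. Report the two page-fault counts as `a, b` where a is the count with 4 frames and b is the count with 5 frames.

4 frames: F F F F . . . F F F . F → 8 faults.
5 frames: F F F F . . . F . F . F → 7 faults.
7 < 8: adding a frame reduced faults, as is typical.

8, 7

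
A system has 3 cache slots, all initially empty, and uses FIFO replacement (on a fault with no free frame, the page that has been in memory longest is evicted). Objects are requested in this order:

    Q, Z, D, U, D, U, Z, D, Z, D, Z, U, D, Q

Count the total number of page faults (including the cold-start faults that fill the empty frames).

5

Q: miss, frames {Q}
Z: miss, frames {Q,Z}
D: miss, frames {Q,Z,D}
U: miss, evict Q, frames {Z,D,U}
D: hit
U: hit
Z: hit
D: hit
Z: hit
D: hit
Z: hit
U: hit
D: hit
Q: miss, evict Z, frames {D,U,Q}
Page faults: 5.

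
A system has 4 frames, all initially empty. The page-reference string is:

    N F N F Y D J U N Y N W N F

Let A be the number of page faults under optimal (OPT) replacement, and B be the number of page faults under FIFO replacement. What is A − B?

-3

Under OPT: F F . . F F F F . . . F . . → 7 faults.
Under FIFO: F F . . F F F F F F . F . F → 10 faults.
A − B = 7 − 10 = -3.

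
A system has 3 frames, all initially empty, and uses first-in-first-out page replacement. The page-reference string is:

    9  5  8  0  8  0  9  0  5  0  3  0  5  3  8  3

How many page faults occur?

9

9: fault, frames {9}
5: fault, frames {9,5}
8: fault, frames {9,5,8}
0: fault, evict 9, frames {5,8,0}
8: hit
0: hit
9: fault, evict 5, frames {8,0,9}
0: hit
5: fault, evict 8, frames {0,9,5}
0: hit
3: fault, evict 0, frames {9,5,3}
0: fault, evict 9, frames {5,3,0}
5: hit
3: hit
8: fault, evict 5, frames {3,0,8}
3: hit
Page faults: 9.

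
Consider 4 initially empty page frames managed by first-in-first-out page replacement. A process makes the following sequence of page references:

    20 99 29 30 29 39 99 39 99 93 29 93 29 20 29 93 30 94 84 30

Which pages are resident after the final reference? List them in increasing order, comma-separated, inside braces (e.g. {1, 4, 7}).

20: fault, frames [20]
99: fault, frames [20, 99]
29: fault, frames [20, 99, 29]
30: fault, frames [20, 99, 29, 30]
29: hit
39: fault, evict 20, frames [99, 29, 30, 39]
99: hit
39: hit
99: hit
93: fault, evict 99, frames [29, 30, 39, 93]
29: hit
93: hit
29: hit
20: fault, evict 29, frames [30, 39, 93, 20]
29: fault, evict 30, frames [39, 93, 20, 29]
93: hit
30: fault, evict 39, frames [93, 20, 29, 30]
94: fault, evict 93, frames [20, 29, 30, 94]
84: fault, evict 20, frames [29, 30, 94, 84]
30: hit

{29, 30, 84, 94}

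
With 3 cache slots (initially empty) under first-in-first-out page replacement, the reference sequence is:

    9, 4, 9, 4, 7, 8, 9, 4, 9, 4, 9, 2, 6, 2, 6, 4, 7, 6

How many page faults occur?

9

9: fault, frames (9)
4: fault, frames (9 4)
9: hit
4: hit
7: fault, frames (9 4 7)
8: fault, evict 9, frames (4 7 8)
9: fault, evict 4, frames (7 8 9)
4: fault, evict 7, frames (8 9 4)
9: hit
4: hit
9: hit
2: fault, evict 8, frames (9 4 2)
6: fault, evict 9, frames (4 2 6)
2: hit
6: hit
4: hit
7: fault, evict 4, frames (2 6 7)
6: hit
Page faults: 9.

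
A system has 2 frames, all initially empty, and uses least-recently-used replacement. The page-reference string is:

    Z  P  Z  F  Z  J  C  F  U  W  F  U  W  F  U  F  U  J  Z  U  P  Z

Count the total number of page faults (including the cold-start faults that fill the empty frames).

Z → fault, frames (Z)
P → fault, frames (Z P)
Z → hit
F → fault, evict P, frames (Z F)
Z → hit
J → fault, evict F, frames (Z J)
C → fault, evict Z, frames (J C)
F → fault, evict J, frames (C F)
U → fault, evict C, frames (F U)
W → fault, evict F, frames (U W)
F → fault, evict U, frames (W F)
U → fault, evict W, frames (F U)
W → fault, evict F, frames (U W)
F → fault, evict U, frames (W F)
U → fault, evict W, frames (F U)
F → hit
U → hit
J → fault, evict F, frames (U J)
Z → fault, evict U, frames (J Z)
U → fault, evict J, frames (Z U)
P → fault, evict Z, frames (U P)
Z → fault, evict U, frames (P Z)
Page faults: 18.

18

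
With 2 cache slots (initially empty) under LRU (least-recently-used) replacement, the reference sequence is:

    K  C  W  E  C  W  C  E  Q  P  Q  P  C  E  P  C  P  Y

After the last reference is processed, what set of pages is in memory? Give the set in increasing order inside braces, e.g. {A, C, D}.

{P, Y}

K → fault, frames (K)
C → fault, frames (K C)
W → fault, evict K, frames (C W)
E → fault, evict C, frames (W E)
C → fault, evict W, frames (E C)
W → fault, evict E, frames (C W)
C → hit
E → fault, evict W, frames (C E)
Q → fault, evict C, frames (E Q)
P → fault, evict E, frames (Q P)
Q → hit
P → hit
C → fault, evict Q, frames (P C)
E → fault, evict P, frames (C E)
P → fault, evict C, frames (E P)
C → fault, evict E, frames (P C)
P → hit
Y → fault, evict C, frames (P Y)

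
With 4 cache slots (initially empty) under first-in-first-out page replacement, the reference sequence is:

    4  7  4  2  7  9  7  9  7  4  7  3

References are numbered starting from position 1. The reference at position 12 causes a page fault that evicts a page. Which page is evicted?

pos 1: 4: fault, frames (4)
pos 2: 7: fault, frames (4 7)
pos 3: 4: hit
pos 4: 2: fault, frames (4 7 2)
pos 5: 7: hit
pos 6: 9: fault, frames (4 7 2 9)
pos 7: 7: hit
pos 8: 9: hit
pos 9: 7: hit
pos 10: 4: hit
pos 11: 7: hit
pos 12: 3: fault, evict 4, frames (7 2 9 3)
At position 12, page 4 is evicted.

4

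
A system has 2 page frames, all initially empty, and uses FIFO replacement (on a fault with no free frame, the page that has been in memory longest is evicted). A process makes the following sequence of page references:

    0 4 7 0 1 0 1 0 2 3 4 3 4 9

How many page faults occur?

9

0: fault, frames {0}
4: fault, frames {0,4}
7: fault, evict 0, frames {4,7}
0: fault, evict 4, frames {7,0}
1: fault, evict 7, frames {0,1}
0: hit
1: hit
0: hit
2: fault, evict 0, frames {1,2}
3: fault, evict 1, frames {2,3}
4: fault, evict 2, frames {3,4}
3: hit
4: hit
9: fault, evict 3, frames {4,9}
Page faults: 9.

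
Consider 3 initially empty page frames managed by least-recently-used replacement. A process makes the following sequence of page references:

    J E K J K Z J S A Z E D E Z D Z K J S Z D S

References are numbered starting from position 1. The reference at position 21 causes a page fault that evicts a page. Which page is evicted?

pos 1: J -> fault, frames (J)
pos 2: E -> fault, frames (J E)
pos 3: K -> fault, frames (J E K)
pos 4: J -> hit
pos 5: K -> hit
pos 6: Z -> fault, evict E, frames (J K Z)
pos 7: J -> hit
pos 8: S -> fault, evict K, frames (Z J S)
pos 9: A -> fault, evict Z, frames (J S A)
pos 10: Z -> fault, evict J, frames (S A Z)
pos 11: E -> fault, evict S, frames (A Z E)
pos 12: D -> fault, evict A, frames (Z E D)
pos 13: E -> hit
pos 14: Z -> hit
pos 15: D -> hit
pos 16: Z -> hit
pos 17: K -> fault, evict E, frames (D Z K)
pos 18: J -> fault, evict D, frames (Z K J)
pos 19: S -> fault, evict Z, frames (K J S)
pos 20: Z -> fault, evict K, frames (J S Z)
pos 21: D -> fault, evict J, frames (S Z D)
At position 21, page J is evicted.

J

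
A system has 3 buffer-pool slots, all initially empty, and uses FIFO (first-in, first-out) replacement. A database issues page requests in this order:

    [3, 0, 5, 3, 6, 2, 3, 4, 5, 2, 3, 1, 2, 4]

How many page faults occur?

3 -> fault, frames {3}
0 -> fault, frames {3,0}
5 -> fault, frames {3,0,5}
3 -> hit
6 -> fault, evict 3, frames {0,5,6}
2 -> fault, evict 0, frames {5,6,2}
3 -> fault, evict 5, frames {6,2,3}
4 -> fault, evict 6, frames {2,3,4}
5 -> fault, evict 2, frames {3,4,5}
2 -> fault, evict 3, frames {4,5,2}
3 -> fault, evict 4, frames {5,2,3}
1 -> fault, evict 5, frames {2,3,1}
2 -> hit
4 -> fault, evict 2, frames {3,1,4}
Page faults: 12.

12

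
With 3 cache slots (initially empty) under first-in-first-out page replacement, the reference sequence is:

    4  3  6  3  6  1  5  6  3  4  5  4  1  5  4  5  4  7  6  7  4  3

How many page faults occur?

13

4 -> miss, frames (4)
3 -> miss, frames (4 3)
6 -> miss, frames (4 3 6)
3 -> hit
6 -> hit
1 -> miss, evict 4, frames (3 6 1)
5 -> miss, evict 3, frames (6 1 5)
6 -> hit
3 -> miss, evict 6, frames (1 5 3)
4 -> miss, evict 1, frames (5 3 4)
5 -> hit
4 -> hit
1 -> miss, evict 5, frames (3 4 1)
5 -> miss, evict 3, frames (4 1 5)
4 -> hit
5 -> hit
4 -> hit
7 -> miss, evict 4, frames (1 5 7)
6 -> miss, evict 1, frames (5 7 6)
7 -> hit
4 -> miss, evict 5, frames (7 6 4)
3 -> miss, evict 7, frames (6 4 3)
Page faults: 13.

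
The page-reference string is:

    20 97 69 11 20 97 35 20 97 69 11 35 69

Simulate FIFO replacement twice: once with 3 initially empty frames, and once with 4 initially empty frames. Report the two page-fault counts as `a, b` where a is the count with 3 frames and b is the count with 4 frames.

9, 10

3 frames: F F F F F F F . . F F . . → 9 faults.
4 frames: F F F F . . F F F F F F . → 10 faults.
10 > 9: adding a frame increased faults — Belady's anomaly.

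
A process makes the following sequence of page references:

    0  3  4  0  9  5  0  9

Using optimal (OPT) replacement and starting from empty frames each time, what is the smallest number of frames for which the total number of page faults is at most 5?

f=1: 8 faults
f=2: 6 faults
f=3: 5 faults
f=4: 5 faults
f=5: 5 faults
Smallest f with faults ≤ 5 is 3.

3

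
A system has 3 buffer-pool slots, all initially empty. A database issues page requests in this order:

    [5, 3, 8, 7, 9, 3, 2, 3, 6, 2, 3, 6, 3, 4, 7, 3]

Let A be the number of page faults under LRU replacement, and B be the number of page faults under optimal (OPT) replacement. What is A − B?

Under LRU: F F F F F F F . F . . . . F F . → 10 faults.
Under OPT: F F F F F . F . F . . . . F F . → 9 faults.
A − B = 10 − 9 = 1.

1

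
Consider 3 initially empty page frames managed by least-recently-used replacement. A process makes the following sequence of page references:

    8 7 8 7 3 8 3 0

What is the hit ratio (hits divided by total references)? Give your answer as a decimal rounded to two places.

0.50

8: fault, frames [8]
7: fault, frames [8, 7]
8: hit
7: hit
3: fault, frames [8, 7, 3]
8: hit
3: hit
0: fault, evict 7, frames [8, 3, 0]
Hits: 4 of 8 references → 4/8 = 0.5000.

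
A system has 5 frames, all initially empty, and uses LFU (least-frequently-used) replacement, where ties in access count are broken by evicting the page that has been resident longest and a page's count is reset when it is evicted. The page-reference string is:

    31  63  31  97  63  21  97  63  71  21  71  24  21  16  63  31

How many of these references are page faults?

8

31: miss, frames (31)
63: miss, frames (31 63)
31: hit
97: miss, frames (31 63 97)
63: hit
21: miss, frames (31 63 97 21)
97: hit
63: hit
71: miss, frames (31 63 97 21 71)
21: hit
71: hit
24: miss, evict 31, frames (63 97 21 71 24)
21: hit
16: miss, evict 24, frames (63 97 21 71 16)
63: hit
31: miss, evict 16, frames (63 97 21 71 31)
Page faults: 8.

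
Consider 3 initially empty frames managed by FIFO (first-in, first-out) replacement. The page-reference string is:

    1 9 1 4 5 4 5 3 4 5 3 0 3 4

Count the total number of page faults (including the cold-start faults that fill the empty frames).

1 -> fault, frames (1)
9 -> fault, frames (1 9)
1 -> hit
4 -> fault, frames (1 9 4)
5 -> fault, evict 1, frames (9 4 5)
4 -> hit
5 -> hit
3 -> fault, evict 9, frames (4 5 3)
4 -> hit
5 -> hit
3 -> hit
0 -> fault, evict 4, frames (5 3 0)
3 -> hit
4 -> fault, evict 5, frames (3 0 4)
Page faults: 7.

7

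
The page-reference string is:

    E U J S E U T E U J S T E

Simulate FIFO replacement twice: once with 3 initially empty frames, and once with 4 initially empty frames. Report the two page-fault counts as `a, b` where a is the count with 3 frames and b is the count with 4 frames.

10, 11

3 frames: F F F F F F F . . F F . F → 10 faults.
4 frames: F F F F . . F F F F F F F → 11 faults.
11 > 10: adding a frame increased faults — Belady's anomaly.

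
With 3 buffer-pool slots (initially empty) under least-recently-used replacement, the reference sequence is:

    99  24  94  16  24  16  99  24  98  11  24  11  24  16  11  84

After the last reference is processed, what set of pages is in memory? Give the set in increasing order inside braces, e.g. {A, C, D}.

99 -> fault, frames {99}
24 -> fault, frames {99,24}
94 -> fault, frames {99,24,94}
16 -> fault, evict 99, frames {24,94,16}
24 -> hit
16 -> hit
99 -> fault, evict 94, frames {24,16,99}
24 -> hit
98 -> fault, evict 16, frames {99,24,98}
11 -> fault, evict 99, frames {24,98,11}
24 -> hit
11 -> hit
24 -> hit
16 -> fault, evict 98, frames {11,24,16}
11 -> hit
84 -> fault, evict 24, frames {16,11,84}

{11, 16, 84}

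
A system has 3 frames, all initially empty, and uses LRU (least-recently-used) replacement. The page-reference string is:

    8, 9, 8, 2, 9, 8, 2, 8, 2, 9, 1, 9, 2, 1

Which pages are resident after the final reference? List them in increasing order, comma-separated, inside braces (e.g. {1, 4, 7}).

{1, 2, 9}

8: miss, frames [8]
9: miss, frames [8, 9]
8: hit
2: miss, frames [9, 8, 2]
9: hit
8: hit
2: hit
8: hit
2: hit
9: hit
1: miss, evict 8, frames [2, 9, 1]
9: hit
2: hit
1: hit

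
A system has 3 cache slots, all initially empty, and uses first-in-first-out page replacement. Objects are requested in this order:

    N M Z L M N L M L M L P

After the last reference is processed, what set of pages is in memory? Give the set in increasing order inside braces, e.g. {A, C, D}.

{M, N, P}

N → fault, frames (N)
M → fault, frames (N M)
Z → fault, frames (N M Z)
L → fault, evict N, frames (M Z L)
M → hit
N → fault, evict M, frames (Z L N)
L → hit
M → fault, evict Z, frames (L N M)
L → hit
M → hit
L → hit
P → fault, evict L, frames (N M P)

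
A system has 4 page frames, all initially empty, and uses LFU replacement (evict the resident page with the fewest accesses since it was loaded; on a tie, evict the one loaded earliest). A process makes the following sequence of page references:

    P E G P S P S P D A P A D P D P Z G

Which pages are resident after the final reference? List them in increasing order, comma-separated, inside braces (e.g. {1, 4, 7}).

P -> miss, frames [P]
E -> miss, frames [P, E]
G -> miss, frames [P, E, G]
P -> hit
S -> miss, frames [P, E, G, S]
P -> hit
S -> hit
P -> hit
D -> miss, evict E, frames [P, G, S, D]
A -> miss, evict G, frames [P, S, D, A]
P -> hit
A -> hit
D -> hit
P -> hit
D -> hit
P -> hit
Z -> miss, evict S, frames [P, D, A, Z]
G -> miss, evict Z, frames [P, D, A, G]

{A, D, G, P}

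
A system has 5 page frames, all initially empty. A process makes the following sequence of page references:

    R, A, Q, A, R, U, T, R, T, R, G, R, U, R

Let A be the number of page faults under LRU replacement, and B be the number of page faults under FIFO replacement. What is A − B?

-1

Under LRU: F F F . . F F . . . F . . . → 6 faults.
Under FIFO: F F F . . F F . . . F F . . → 7 faults.
A − B = 6 − 7 = -1.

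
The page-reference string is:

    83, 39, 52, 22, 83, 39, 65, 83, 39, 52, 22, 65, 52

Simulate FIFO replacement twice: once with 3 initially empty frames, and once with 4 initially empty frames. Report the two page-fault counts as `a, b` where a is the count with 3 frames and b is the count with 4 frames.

9, 10

3 frames: F F F F F F F . . F F . . → 9 faults.
4 frames: F F F F . . F F F F F F . → 10 faults.
10 > 9: adding a frame increased faults — Belady's anomaly.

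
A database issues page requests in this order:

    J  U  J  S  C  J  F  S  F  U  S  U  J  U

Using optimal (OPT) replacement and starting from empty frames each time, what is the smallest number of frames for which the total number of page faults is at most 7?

3

f=1: 14 faults
f=2: 8 faults
f=3: 6 faults
f=4: 5 faults
f=5: 5 faults
Smallest f with faults ≤ 7 is 3.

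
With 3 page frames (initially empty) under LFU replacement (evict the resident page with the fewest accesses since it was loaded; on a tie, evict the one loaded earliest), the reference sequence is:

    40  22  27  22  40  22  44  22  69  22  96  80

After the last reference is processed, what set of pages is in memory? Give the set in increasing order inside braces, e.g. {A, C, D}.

40 → fault, frames (40)
22 → fault, frames (40 22)
27 → fault, frames (40 22 27)
22 → hit
40 → hit
22 → hit
44 → fault, evict 27, frames (40 22 44)
22 → hit
69 → fault, evict 44, frames (40 22 69)
22 → hit
96 → fault, evict 69, frames (40 22 96)
80 → fault, evict 96, frames (40 22 80)

{22, 40, 80}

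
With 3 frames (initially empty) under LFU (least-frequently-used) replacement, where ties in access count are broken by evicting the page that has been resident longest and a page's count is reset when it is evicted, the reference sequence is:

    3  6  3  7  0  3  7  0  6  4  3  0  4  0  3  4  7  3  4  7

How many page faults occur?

3: fault, frames [3]
6: fault, frames [3, 6]
3: hit
7: fault, frames [3, 6, 7]
0: fault, evict 6, frames [3, 7, 0]
3: hit
7: hit
0: hit
6: fault, evict 7, frames [3, 0, 6]
4: fault, evict 6, frames [3, 0, 4]
3: hit
0: hit
4: hit
0: hit
3: hit
4: hit
7: fault, evict 4, frames [3, 0, 7]
3: hit
4: fault, evict 7, frames [3, 0, 4]
7: fault, evict 4, frames [3, 0, 7]
Page faults: 9.

9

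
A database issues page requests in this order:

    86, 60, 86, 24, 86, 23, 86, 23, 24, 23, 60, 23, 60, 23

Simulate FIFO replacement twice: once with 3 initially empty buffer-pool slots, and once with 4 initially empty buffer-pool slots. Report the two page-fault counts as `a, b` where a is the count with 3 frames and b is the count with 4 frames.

3 frames: F F . F . F F . . . F . . . → 6 faults.
4 frames: F F . F . F . . . . . . . . → 4 faults.
4 < 6: adding a frame reduced faults, as is typical.

6, 4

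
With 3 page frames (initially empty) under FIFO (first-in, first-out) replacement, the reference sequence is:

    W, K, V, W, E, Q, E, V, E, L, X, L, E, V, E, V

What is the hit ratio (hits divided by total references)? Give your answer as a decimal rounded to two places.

W -> fault, frames [W]
K -> fault, frames [W, K]
V -> fault, frames [W, K, V]
W -> hit
E -> fault, evict W, frames [K, V, E]
Q -> fault, evict K, frames [V, E, Q]
E -> hit
V -> hit
E -> hit
L -> fault, evict V, frames [E, Q, L]
X -> fault, evict E, frames [Q, L, X]
L -> hit
E -> fault, evict Q, frames [L, X, E]
V -> fault, evict L, frames [X, E, V]
E -> hit
V -> hit
Hits: 7 of 16 references → 7/16 = 0.4375.

0.44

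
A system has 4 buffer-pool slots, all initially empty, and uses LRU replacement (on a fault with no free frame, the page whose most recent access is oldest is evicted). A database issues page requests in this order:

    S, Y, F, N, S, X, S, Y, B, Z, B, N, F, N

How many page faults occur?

S -> miss, frames (S)
Y -> miss, frames (S Y)
F -> miss, frames (S Y F)
N -> miss, frames (S Y F N)
S -> hit
X -> miss, evict Y, frames (F N S X)
S -> hit
Y -> miss, evict F, frames (N X S Y)
B -> miss, evict N, frames (X S Y B)
Z -> miss, evict X, frames (S Y B Z)
B -> hit
N -> miss, evict S, frames (Y Z B N)
F -> miss, evict Y, frames (Z B N F)
N -> hit
Page faults: 10.

10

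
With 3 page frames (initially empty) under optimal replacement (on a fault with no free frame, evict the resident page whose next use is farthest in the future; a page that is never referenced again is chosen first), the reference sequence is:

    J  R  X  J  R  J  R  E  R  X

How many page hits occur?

6

J → fault, frames {J}
R → fault, frames {J,R}
X → fault, frames {J,R,X}
J → hit
R → hit
J → hit
R → hit
E → fault, evict J, frames {R,X,E}
R → hit
X → hit
Hits: 6.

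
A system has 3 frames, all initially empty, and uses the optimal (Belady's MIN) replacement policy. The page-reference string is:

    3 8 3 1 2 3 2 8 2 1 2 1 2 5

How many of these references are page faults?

6

3 -> fault, frames {3}
8 -> fault, frames {3,8}
3 -> hit
1 -> fault, frames {3,8,1}
2 -> fault, evict 1, frames {3,8,2}
3 -> hit
2 -> hit
8 -> hit
2 -> hit
1 -> fault, evict 8, frames {3,2,1}
2 -> hit
1 -> hit
2 -> hit
5 -> fault, evict 1, frames {3,2,5}
Page faults: 6.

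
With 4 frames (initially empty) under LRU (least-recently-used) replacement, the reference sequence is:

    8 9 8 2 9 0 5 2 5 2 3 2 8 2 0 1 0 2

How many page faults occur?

9

8 -> fault, frames {8}
9 -> fault, frames {8,9}
8 -> hit
2 -> fault, frames {9,8,2}
9 -> hit
0 -> fault, frames {8,2,9,0}
5 -> fault, evict 8, frames {2,9,0,5}
2 -> hit
5 -> hit
2 -> hit
3 -> fault, evict 9, frames {0,5,2,3}
2 -> hit
8 -> fault, evict 0, frames {5,3,2,8}
2 -> hit
0 -> fault, evict 5, frames {3,8,2,0}
1 -> fault, evict 3, frames {8,2,0,1}
0 -> hit
2 -> hit
Page faults: 9.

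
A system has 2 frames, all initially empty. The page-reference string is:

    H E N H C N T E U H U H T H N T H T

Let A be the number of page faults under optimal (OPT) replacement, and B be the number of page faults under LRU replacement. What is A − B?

Under OPT: F F F . F . F F F F . . F . F . F . → 11 faults.
Under LRU: F F F F F F F F F F . . F . F F F . → 14 faults.
A − B = 11 − 14 = -3.

-3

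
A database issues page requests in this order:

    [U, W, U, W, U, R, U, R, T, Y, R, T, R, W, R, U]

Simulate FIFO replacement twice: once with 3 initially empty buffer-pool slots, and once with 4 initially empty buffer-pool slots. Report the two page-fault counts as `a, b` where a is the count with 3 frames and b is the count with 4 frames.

8, 6

3 frames: F F . . . F . . F F . . . F F F → 8 faults.
4 frames: F F . . . F . . F F . . . . . F → 6 faults.
6 < 8: adding a frame reduced faults, as is typical.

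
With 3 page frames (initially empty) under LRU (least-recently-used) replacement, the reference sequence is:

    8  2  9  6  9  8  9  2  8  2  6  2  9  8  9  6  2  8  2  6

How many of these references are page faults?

12

8 -> miss, frames {8}
2 -> miss, frames {8,2}
9 -> miss, frames {8,2,9}
6 -> miss, evict 8, frames {2,9,6}
9 -> hit
8 -> miss, evict 2, frames {6,9,8}
9 -> hit
2 -> miss, evict 6, frames {8,9,2}
8 -> hit
2 -> hit
6 -> miss, evict 9, frames {8,2,6}
2 -> hit
9 -> miss, evict 8, frames {6,2,9}
8 -> miss, evict 6, frames {2,9,8}
9 -> hit
6 -> miss, evict 2, frames {8,9,6}
2 -> miss, evict 8, frames {9,6,2}
8 -> miss, evict 9, frames {6,2,8}
2 -> hit
6 -> hit
Page faults: 12.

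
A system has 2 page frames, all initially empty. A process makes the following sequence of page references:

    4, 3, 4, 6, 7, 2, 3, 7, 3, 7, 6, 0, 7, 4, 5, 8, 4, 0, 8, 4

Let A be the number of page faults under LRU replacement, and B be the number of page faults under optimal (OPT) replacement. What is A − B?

Under LRU: F F . F F F F F . . F F F F F F F F F F → 17 faults.
Under OPT: F F . F F F . F . . F F . F F F . F . F → 13 faults.
A − B = 17 − 13 = 4.

4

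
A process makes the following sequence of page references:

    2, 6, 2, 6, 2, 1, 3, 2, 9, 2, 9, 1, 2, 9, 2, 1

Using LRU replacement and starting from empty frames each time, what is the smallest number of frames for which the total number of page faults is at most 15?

f=1: 16 faults
f=2: 10 faults
f=3: 6 faults
f=4: 5 faults
f=5: 5 faults
Smallest f with faults ≤ 15 is 2.

2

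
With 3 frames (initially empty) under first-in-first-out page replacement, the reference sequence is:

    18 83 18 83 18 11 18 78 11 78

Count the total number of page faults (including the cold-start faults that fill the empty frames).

4

18: fault, frames {18}
83: fault, frames {18,83}
18: hit
83: hit
18: hit
11: fault, frames {18,83,11}
18: hit
78: fault, evict 18, frames {83,11,78}
11: hit
78: hit
Page faults: 4.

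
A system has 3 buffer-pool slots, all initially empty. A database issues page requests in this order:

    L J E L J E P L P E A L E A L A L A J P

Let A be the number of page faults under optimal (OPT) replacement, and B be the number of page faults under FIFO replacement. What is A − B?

Under OPT: F F F . . . F . . . F . . . . . . . F F → 7 faults.
Under FIFO: F F F . . . F F . . F . F . . . . . F F → 9 faults.
A − B = 7 − 9 = -2.

-2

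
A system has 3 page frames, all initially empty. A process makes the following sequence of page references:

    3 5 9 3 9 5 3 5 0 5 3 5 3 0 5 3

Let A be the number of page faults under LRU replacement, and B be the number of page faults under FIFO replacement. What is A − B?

-2

Under LRU: F F F . . . . . F . . . . . . . → 4 faults.
Under FIFO: F F F . . . . . F . F F . . . . → 6 faults.
A − B = 4 − 6 = -2.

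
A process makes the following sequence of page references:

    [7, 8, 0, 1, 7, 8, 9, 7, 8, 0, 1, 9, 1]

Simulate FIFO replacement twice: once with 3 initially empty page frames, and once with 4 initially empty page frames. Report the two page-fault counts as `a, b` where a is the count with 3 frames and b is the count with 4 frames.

9, 10

3 frames: F F F F F F F . . F F . . → 9 faults.
4 frames: F F F F . . F F F F F F . → 10 faults.
10 > 9: adding a frame increased faults — Belady's anomaly.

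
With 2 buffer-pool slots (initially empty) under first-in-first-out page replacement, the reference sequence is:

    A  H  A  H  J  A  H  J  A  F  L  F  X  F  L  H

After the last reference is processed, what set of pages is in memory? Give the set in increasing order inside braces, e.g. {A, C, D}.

A: fault, frames {A}
H: fault, frames {A,H}
A: hit
H: hit
J: fault, evict A, frames {H,J}
A: fault, evict H, frames {J,A}
H: fault, evict J, frames {A,H}
J: fault, evict A, frames {H,J}
A: fault, evict H, frames {J,A}
F: fault, evict J, frames {A,F}
L: fault, evict A, frames {F,L}
F: hit
X: fault, evict F, frames {L,X}
F: fault, evict L, frames {X,F}
L: fault, evict X, frames {F,L}
H: fault, evict F, frames {L,H}

{H, L}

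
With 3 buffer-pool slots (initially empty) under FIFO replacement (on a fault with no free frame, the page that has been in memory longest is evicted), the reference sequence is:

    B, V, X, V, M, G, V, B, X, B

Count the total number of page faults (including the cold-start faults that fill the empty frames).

8

B -> miss, frames {B}
V -> miss, frames {B,V}
X -> miss, frames {B,V,X}
V -> hit
M -> miss, evict B, frames {V,X,M}
G -> miss, evict V, frames {X,M,G}
V -> miss, evict X, frames {M,G,V}
B -> miss, evict M, frames {G,V,B}
X -> miss, evict G, frames {V,B,X}
B -> hit
Page faults: 8.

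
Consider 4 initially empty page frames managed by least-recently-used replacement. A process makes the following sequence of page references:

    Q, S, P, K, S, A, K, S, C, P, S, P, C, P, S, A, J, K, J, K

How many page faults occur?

Q: fault, frames [Q]
S: fault, frames [Q, S]
P: fault, frames [Q, S, P]
K: fault, frames [Q, S, P, K]
S: hit
A: fault, evict Q, frames [P, K, S, A]
K: hit
S: hit
C: fault, evict P, frames [A, K, S, C]
P: fault, evict A, frames [K, S, C, P]
S: hit
P: hit
C: hit
P: hit
S: hit
A: fault, evict K, frames [C, P, S, A]
J: fault, evict C, frames [P, S, A, J]
K: fault, evict P, frames [S, A, J, K]
J: hit
K: hit
Page faults: 10.

10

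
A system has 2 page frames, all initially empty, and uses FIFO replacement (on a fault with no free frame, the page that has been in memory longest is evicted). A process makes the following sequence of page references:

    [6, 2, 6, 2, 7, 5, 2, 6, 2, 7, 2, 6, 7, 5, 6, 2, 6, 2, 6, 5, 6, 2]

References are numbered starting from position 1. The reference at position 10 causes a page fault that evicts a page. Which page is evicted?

2

pos 1: 6: fault, frames {6}
pos 2: 2: fault, frames {6,2}
pos 3: 6: hit
pos 4: 2: hit
pos 5: 7: fault, evict 6, frames {2,7}
pos 6: 5: fault, evict 2, frames {7,5}
pos 7: 2: fault, evict 7, frames {5,2}
pos 8: 6: fault, evict 5, frames {2,6}
pos 9: 2: hit
pos 10: 7: fault, evict 2, frames {6,7}
At position 10, page 2 is evicted.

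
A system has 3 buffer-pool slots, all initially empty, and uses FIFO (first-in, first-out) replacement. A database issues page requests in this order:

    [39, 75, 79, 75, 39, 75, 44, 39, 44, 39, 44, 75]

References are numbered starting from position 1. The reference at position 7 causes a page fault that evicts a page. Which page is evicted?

pos 1: 39: fault, frames {39}
pos 2: 75: fault, frames {39,75}
pos 3: 79: fault, frames {39,75,79}
pos 4: 75: hit
pos 5: 39: hit
pos 6: 75: hit
pos 7: 44: fault, evict 39, frames {75,79,44}
At position 7, page 39 is evicted.

39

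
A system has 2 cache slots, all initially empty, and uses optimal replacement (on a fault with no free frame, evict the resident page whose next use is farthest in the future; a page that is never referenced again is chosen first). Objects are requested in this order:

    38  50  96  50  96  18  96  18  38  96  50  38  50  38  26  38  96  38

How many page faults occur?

38: fault, frames (38)
50: fault, frames (38 50)
96: fault, evict 38, frames (50 96)
50: hit
96: hit
18: fault, evict 50, frames (96 18)
96: hit
18: hit
38: fault, evict 18, frames (96 38)
96: hit
50: fault, evict 96, frames (38 50)
38: hit
50: hit
38: hit
26: fault, evict 50, frames (38 26)
38: hit
96: fault, evict 26, frames (38 96)
38: hit
Page faults: 8.

8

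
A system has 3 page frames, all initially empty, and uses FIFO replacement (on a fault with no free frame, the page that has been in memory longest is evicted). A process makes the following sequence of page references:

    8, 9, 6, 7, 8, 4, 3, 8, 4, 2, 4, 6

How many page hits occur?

3

8: miss, frames (8)
9: miss, frames (8 9)
6: miss, frames (8 9 6)
7: miss, evict 8, frames (9 6 7)
8: miss, evict 9, frames (6 7 8)
4: miss, evict 6, frames (7 8 4)
3: miss, evict 7, frames (8 4 3)
8: hit
4: hit
2: miss, evict 8, frames (4 3 2)
4: hit
6: miss, evict 4, frames (3 2 6)
Hits: 3.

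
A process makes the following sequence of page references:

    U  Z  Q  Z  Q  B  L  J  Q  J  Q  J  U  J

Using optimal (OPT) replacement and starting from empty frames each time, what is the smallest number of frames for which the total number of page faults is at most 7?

2

f=1: 14 faults
f=2: 7 faults
f=3: 6 faults
f=4: 6 faults
f=5: 6 faults
f=6: 6 faults
Smallest f with faults ≤ 7 is 2.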